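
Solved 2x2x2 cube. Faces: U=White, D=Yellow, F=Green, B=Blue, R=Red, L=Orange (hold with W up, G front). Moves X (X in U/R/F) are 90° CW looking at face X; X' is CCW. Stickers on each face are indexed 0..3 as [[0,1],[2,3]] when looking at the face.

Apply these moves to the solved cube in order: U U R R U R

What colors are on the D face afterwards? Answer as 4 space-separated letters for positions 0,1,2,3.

Answer: Y B Y R

Derivation:
After move 1 (U): U=WWWW F=RRGG R=BBRR B=OOBB L=GGOO
After move 2 (U): U=WWWW F=BBGG R=OORR B=GGBB L=RROO
After move 3 (R): R=RORO U=WBWG F=BYGY D=YBYG B=WGWB
After move 4 (R): R=RROO U=WYWY F=BBGG D=YWYW B=GGBB
After move 5 (U): U=WWYY F=RRGG R=GGOO B=RRBB L=BBOO
After move 6 (R): R=OGOG U=WRYG F=RWGW D=YBYR B=YRWB
Query: D face = YBYR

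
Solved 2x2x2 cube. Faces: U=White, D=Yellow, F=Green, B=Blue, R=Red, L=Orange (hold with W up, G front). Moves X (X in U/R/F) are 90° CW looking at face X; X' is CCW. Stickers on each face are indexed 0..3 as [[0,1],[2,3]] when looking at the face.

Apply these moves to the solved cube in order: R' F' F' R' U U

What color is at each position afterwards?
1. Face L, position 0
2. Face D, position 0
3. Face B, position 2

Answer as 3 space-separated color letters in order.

Answer: R B W

Derivation:
After move 1 (R'): R=RRRR U=WBWB F=GWGW D=YGYG B=YBYB
After move 2 (F'): F=WWGG U=WBRR R=GRYR D=OOYG L=OBOW
After move 3 (F'): F=WGWG U=WBGY R=OROR D=BWYG L=OROR
After move 4 (R'): R=RROO U=WYGY F=WBWY D=BGYG B=GBWB
After move 5 (U): U=GWYY F=RRWY R=GBOO B=ORWB L=WBOR
After move 6 (U): U=YGYW F=GBWY R=OROO B=WBWB L=RROR
Query 1: L[0] = R
Query 2: D[0] = B
Query 3: B[2] = W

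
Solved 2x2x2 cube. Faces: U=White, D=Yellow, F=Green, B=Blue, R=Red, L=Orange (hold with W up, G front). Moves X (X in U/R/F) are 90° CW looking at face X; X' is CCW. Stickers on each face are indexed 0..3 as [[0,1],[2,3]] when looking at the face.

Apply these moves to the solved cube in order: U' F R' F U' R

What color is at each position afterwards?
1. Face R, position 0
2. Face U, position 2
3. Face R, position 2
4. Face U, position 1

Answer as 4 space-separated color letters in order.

Answer: R W W R

Derivation:
After move 1 (U'): U=WWWW F=OOGG R=GGRR B=RRBB L=BBOO
After move 2 (F): F=GOGO U=WWOB R=WGWR D=RGYY L=BYOY
After move 3 (R'): R=GRWW U=WBOR F=GWGB D=ROYO B=YRGB
After move 4 (F): F=GGBW U=WBYY R=ORRW D=WGYO L=BROO
After move 5 (U'): U=BYWY F=BRBW R=GGRW B=ORGB L=YROO
After move 6 (R): R=RGWG U=BRWW F=BGBO D=WGYO B=YRYB
Query 1: R[0] = R
Query 2: U[2] = W
Query 3: R[2] = W
Query 4: U[1] = R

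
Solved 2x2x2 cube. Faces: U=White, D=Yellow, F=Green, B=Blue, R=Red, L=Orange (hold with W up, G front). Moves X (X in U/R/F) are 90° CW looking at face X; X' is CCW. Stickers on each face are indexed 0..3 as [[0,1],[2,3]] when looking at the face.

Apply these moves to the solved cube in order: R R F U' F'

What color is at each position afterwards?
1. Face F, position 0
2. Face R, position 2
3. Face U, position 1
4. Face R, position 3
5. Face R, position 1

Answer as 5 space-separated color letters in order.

After move 1 (R): R=RRRR U=WGWG F=GYGY D=YBYB B=WBWB
After move 2 (R): R=RRRR U=WYWY F=GBGB D=YWYW B=GBGB
After move 3 (F): F=GGBB U=WYOO R=WRYR D=RRYW L=OYOW
After move 4 (U'): U=YOWO F=OYBB R=GGYR B=WRGB L=GBOW
After move 5 (F'): F=YBOB U=YOGY R=RGRR D=BWYW L=GOOW
Query 1: F[0] = Y
Query 2: R[2] = R
Query 3: U[1] = O
Query 4: R[3] = R
Query 5: R[1] = G

Answer: Y R O R G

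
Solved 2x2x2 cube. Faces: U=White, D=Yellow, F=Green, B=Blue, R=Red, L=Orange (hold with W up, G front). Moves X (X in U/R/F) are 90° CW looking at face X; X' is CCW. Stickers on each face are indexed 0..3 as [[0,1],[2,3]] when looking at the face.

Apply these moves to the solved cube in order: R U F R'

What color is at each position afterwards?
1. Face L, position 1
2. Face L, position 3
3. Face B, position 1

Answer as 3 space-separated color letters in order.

After move 1 (R): R=RRRR U=WGWG F=GYGY D=YBYB B=WBWB
After move 2 (U): U=WWGG F=RRGY R=WBRR B=OOWB L=GYOO
After move 3 (F): F=GRYR U=WWOY R=GBGR D=RWYB L=GYOB
After move 4 (R'): R=BRGG U=WWOO F=GWYY D=RRYR B=BOWB
Query 1: L[1] = Y
Query 2: L[3] = B
Query 3: B[1] = O

Answer: Y B O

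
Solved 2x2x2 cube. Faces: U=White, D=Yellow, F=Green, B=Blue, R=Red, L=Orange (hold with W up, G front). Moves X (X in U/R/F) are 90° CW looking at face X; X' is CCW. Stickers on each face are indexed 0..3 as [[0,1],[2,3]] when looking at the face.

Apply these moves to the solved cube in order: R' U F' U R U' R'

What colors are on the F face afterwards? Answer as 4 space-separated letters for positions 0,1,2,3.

After move 1 (R'): R=RRRR U=WBWB F=GWGW D=YGYG B=YBYB
After move 2 (U): U=WWBB F=RRGW R=YBRR B=OOYB L=GWOO
After move 3 (F'): F=RWRG U=WWYR R=GBYR D=WOYG L=GBOB
After move 4 (U): U=YWRW F=GBRG R=OOYR B=GBYB L=RWOB
After move 5 (R): R=YORO U=YBRG F=GORG D=WYYG B=WBWB
After move 6 (U'): U=BGYR F=RWRG R=GORO B=YOWB L=WBOB
After move 7 (R'): R=OOGR U=BWYY F=RGRR D=WWYG B=GOYB
Query: F face = RGRR

Answer: R G R R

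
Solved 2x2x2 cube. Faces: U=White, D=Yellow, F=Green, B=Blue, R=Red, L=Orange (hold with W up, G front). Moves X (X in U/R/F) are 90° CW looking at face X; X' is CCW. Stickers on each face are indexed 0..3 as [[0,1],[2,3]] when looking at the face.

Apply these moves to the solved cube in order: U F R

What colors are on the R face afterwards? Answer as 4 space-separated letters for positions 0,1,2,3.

Answer: W W R B

Derivation:
After move 1 (U): U=WWWW F=RRGG R=BBRR B=OOBB L=GGOO
After move 2 (F): F=GRGR U=WWOG R=WBWR D=RBYY L=GYOY
After move 3 (R): R=WWRB U=WROR F=GBGY D=RBYO B=GOWB
Query: R face = WWRB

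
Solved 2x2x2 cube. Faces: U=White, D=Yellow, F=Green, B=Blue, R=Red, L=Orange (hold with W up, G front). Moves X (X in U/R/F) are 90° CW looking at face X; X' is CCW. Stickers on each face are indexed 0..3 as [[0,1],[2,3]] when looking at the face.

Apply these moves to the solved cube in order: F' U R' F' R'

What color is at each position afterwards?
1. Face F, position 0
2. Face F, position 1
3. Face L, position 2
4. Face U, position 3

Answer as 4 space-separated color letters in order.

After move 1 (F'): F=GGGG U=WWRR R=YRYR D=OOYY L=OWOW
After move 2 (U): U=RWRW F=YRGG R=BBYR B=OWBB L=GGOW
After move 3 (R'): R=BRBY U=RBRO F=YWGW D=ORYG B=YWOB
After move 4 (F'): F=WWYG U=RBBB R=RROY D=GWYG L=GOOR
After move 5 (R'): R=RYRO U=ROBY F=WBYB D=GWYG B=GWWB
Query 1: F[0] = W
Query 2: F[1] = B
Query 3: L[2] = O
Query 4: U[3] = Y

Answer: W B O Y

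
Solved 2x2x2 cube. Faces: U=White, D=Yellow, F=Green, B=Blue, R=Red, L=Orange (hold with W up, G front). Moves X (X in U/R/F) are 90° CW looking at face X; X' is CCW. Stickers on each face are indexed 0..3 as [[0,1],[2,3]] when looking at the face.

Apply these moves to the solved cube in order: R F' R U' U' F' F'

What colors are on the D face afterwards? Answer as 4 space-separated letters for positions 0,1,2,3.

Answer: W Y Y W

Derivation:
After move 1 (R): R=RRRR U=WGWG F=GYGY D=YBYB B=WBWB
After move 2 (F'): F=YYGG U=WGRR R=BRYR D=OOYB L=OGOW
After move 3 (R): R=YBRR U=WYRG F=YOGB D=OWYW B=RBGB
After move 4 (U'): U=YGWR F=OGGB R=YORR B=YBGB L=RBOW
After move 5 (U'): U=GRYW F=RBGB R=OGRR B=YOGB L=YBOW
After move 6 (F'): F=BBRG U=GROR R=WGOR D=BWYW L=YWOY
After move 7 (F'): F=BGBR U=GRWO R=WGBR D=WYYW L=YROO
Query: D face = WYYW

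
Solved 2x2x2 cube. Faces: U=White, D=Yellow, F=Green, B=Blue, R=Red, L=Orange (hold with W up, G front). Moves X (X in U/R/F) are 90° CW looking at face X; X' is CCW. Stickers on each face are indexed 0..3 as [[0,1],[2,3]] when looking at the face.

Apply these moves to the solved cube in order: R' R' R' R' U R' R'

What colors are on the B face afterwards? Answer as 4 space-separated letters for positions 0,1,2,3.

Answer: G O R B

Derivation:
After move 1 (R'): R=RRRR U=WBWB F=GWGW D=YGYG B=YBYB
After move 2 (R'): R=RRRR U=WYWY F=GBGB D=YWYW B=GBGB
After move 3 (R'): R=RRRR U=WGWG F=GYGY D=YBYB B=WBWB
After move 4 (R'): R=RRRR U=WWWW F=GGGG D=YYYY B=BBBB
After move 5 (U): U=WWWW F=RRGG R=BBRR B=OOBB L=GGOO
After move 6 (R'): R=BRBR U=WBWO F=RWGW D=YRYG B=YOYB
After move 7 (R'): R=RRBB U=WYWY F=RBGO D=YWYW B=GORB
Query: B face = GORB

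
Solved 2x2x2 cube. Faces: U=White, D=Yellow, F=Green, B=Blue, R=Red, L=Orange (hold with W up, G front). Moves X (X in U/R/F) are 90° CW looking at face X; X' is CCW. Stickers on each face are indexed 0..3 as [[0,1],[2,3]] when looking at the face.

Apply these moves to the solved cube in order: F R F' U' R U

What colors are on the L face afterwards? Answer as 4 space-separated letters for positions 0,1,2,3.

After move 1 (F): F=GGGG U=WWOO R=WRWR D=RRYY L=OYOY
After move 2 (R): R=WWRR U=WGOG F=GRGY D=RBYB B=OBWB
After move 3 (F'): F=RYGG U=WGWR R=BWRR D=YYYB L=OGOO
After move 4 (U'): U=GRWW F=OGGG R=RYRR B=BWWB L=OBOO
After move 5 (R): R=RRRY U=GGWG F=OYGB D=YWYB B=WWRB
After move 6 (U): U=WGGG F=RRGB R=WWRY B=OBRB L=OYOO
Query: L face = OYOO

Answer: O Y O O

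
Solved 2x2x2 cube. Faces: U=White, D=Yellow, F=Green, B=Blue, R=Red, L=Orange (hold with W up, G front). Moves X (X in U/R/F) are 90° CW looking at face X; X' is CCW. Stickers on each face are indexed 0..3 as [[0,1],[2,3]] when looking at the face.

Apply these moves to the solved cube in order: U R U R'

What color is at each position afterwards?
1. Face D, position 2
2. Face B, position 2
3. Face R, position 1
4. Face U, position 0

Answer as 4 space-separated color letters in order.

After move 1 (U): U=WWWW F=RRGG R=BBRR B=OOBB L=GGOO
After move 2 (R): R=RBRB U=WRWG F=RYGY D=YBYO B=WOWB
After move 3 (U): U=WWGR F=RBGY R=WORB B=GGWB L=RYOO
After move 4 (R'): R=OBWR U=WWGG F=RWGR D=YBYY B=OGBB
Query 1: D[2] = Y
Query 2: B[2] = B
Query 3: R[1] = B
Query 4: U[0] = W

Answer: Y B B W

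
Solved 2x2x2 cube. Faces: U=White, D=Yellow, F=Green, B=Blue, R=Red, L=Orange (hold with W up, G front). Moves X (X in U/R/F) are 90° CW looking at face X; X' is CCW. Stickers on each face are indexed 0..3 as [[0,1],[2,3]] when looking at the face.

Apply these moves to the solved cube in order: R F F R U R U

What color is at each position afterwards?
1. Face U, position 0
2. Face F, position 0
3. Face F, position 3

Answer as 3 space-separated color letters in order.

After move 1 (R): R=RRRR U=WGWG F=GYGY D=YBYB B=WBWB
After move 2 (F): F=GGYY U=WGOO R=WRGR D=RRYB L=OYOB
After move 3 (F): F=YGYG U=WGBY R=OROR D=GWYB L=OROR
After move 4 (R): R=OORR U=WGBG F=YWYB D=GWYW B=YBGB
After move 5 (U): U=BWGG F=OOYB R=YBRR B=ORGB L=YWOR
After move 6 (R): R=RYRB U=BOGB F=OWYW D=GGYO B=GRWB
After move 7 (U): U=GBBO F=RYYW R=GRRB B=YWWB L=OWOR
Query 1: U[0] = G
Query 2: F[0] = R
Query 3: F[3] = W

Answer: G R W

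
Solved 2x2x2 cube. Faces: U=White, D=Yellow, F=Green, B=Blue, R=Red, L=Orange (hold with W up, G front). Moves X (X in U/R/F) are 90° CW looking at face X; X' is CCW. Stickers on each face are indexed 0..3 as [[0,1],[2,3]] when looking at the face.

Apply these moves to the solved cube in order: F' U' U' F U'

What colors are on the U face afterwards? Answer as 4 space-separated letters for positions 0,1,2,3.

Answer: R R R W

Derivation:
After move 1 (F'): F=GGGG U=WWRR R=YRYR D=OOYY L=OWOW
After move 2 (U'): U=WRWR F=OWGG R=GGYR B=YRBB L=BBOW
After move 3 (U'): U=RRWW F=BBGG R=OWYR B=GGBB L=YROW
After move 4 (F): F=GBGB U=RRWR R=WWWR D=YOYY L=YOOO
After move 5 (U'): U=RRRW F=YOGB R=GBWR B=WWBB L=GGOO
Query: U face = RRRW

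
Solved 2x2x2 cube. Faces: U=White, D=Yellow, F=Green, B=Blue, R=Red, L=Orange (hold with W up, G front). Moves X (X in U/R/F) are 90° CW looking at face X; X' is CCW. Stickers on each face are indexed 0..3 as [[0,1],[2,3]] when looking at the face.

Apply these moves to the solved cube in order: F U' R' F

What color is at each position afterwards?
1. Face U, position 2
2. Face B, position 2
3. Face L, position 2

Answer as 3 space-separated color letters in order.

Answer: Y R O

Derivation:
After move 1 (F): F=GGGG U=WWOO R=WRWR D=RRYY L=OYOY
After move 2 (U'): U=WOWO F=OYGG R=GGWR B=WRBB L=BBOY
After move 3 (R'): R=GRGW U=WBWW F=OOGO D=RYYG B=YRRB
After move 4 (F): F=GOOO U=WBYB R=WRWW D=GGYG L=BROY
Query 1: U[2] = Y
Query 2: B[2] = R
Query 3: L[2] = O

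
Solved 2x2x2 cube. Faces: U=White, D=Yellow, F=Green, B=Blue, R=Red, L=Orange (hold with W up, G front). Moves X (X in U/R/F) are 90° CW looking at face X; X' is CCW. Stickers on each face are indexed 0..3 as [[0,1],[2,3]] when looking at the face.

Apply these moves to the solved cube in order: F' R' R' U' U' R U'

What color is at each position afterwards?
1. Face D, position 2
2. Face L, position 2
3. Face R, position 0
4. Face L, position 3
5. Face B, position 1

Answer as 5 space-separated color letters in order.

After move 1 (F'): F=GGGG U=WWRR R=YRYR D=OOYY L=OWOW
After move 2 (R'): R=RRYY U=WBRB F=GWGR D=OGYG B=YBOB
After move 3 (R'): R=RYRY U=WORY F=GBGB D=OWYR B=GBGB
After move 4 (U'): U=OYWR F=OWGB R=GBRY B=RYGB L=GBOW
After move 5 (U'): U=YROW F=GBGB R=OWRY B=GBGB L=RYOW
After move 6 (R): R=ROYW U=YBOB F=GWGR D=OGYG B=WBRB
After move 7 (U'): U=BBYO F=RYGR R=GWYW B=RORB L=WBOW
Query 1: D[2] = Y
Query 2: L[2] = O
Query 3: R[0] = G
Query 4: L[3] = W
Query 5: B[1] = O

Answer: Y O G W O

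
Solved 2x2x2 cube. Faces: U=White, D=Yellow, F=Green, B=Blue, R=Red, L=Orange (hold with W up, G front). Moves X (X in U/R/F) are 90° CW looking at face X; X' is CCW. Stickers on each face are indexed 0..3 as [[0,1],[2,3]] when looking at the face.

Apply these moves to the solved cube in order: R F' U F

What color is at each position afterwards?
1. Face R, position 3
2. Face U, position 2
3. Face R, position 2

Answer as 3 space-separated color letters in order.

Answer: R W G

Derivation:
After move 1 (R): R=RRRR U=WGWG F=GYGY D=YBYB B=WBWB
After move 2 (F'): F=YYGG U=WGRR R=BRYR D=OOYB L=OGOW
After move 3 (U): U=RWRG F=BRGG R=WBYR B=OGWB L=YYOW
After move 4 (F): F=GBGR U=RWWY R=RBGR D=YWYB L=YOOO
Query 1: R[3] = R
Query 2: U[2] = W
Query 3: R[2] = G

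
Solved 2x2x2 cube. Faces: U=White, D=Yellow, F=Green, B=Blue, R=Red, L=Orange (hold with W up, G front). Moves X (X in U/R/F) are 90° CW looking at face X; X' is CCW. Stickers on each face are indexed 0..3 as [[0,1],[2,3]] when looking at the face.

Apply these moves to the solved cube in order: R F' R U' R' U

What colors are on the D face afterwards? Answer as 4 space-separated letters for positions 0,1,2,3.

Answer: O G Y B

Derivation:
After move 1 (R): R=RRRR U=WGWG F=GYGY D=YBYB B=WBWB
After move 2 (F'): F=YYGG U=WGRR R=BRYR D=OOYB L=OGOW
After move 3 (R): R=YBRR U=WYRG F=YOGB D=OWYW B=RBGB
After move 4 (U'): U=YGWR F=OGGB R=YORR B=YBGB L=RBOW
After move 5 (R'): R=ORYR U=YGWY F=OGGR D=OGYB B=WBWB
After move 6 (U): U=WYYG F=ORGR R=WBYR B=RBWB L=OGOW
Query: D face = OGYB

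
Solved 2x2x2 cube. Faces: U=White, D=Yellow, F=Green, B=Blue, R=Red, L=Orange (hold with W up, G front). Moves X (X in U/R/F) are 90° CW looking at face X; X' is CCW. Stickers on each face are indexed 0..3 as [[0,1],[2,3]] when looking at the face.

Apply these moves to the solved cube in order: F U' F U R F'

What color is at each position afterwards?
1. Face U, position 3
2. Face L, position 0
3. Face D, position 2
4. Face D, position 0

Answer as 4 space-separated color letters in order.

Answer: R G Y O

Derivation:
After move 1 (F): F=GGGG U=WWOO R=WRWR D=RRYY L=OYOY
After move 2 (U'): U=WOWO F=OYGG R=GGWR B=WRBB L=BBOY
After move 3 (F): F=GOGY U=WOYB R=WGOR D=WGYY L=BROR
After move 4 (U): U=YWBO F=WGGY R=WROR B=BRBB L=GOOR
After move 5 (R): R=OWRR U=YGBY F=WGGY D=WBYB B=ORWB
After move 6 (F'): F=GYWG U=YGOR R=BWWR D=ORYB L=GYOB
Query 1: U[3] = R
Query 2: L[0] = G
Query 3: D[2] = Y
Query 4: D[0] = O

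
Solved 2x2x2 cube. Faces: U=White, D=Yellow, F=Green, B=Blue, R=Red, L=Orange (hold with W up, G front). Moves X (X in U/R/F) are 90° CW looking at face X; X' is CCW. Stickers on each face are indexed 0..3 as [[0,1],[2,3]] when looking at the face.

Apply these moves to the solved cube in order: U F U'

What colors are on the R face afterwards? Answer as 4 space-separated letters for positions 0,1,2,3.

Answer: G R W R

Derivation:
After move 1 (U): U=WWWW F=RRGG R=BBRR B=OOBB L=GGOO
After move 2 (F): F=GRGR U=WWOG R=WBWR D=RBYY L=GYOY
After move 3 (U'): U=WGWO F=GYGR R=GRWR B=WBBB L=OOOY
Query: R face = GRWR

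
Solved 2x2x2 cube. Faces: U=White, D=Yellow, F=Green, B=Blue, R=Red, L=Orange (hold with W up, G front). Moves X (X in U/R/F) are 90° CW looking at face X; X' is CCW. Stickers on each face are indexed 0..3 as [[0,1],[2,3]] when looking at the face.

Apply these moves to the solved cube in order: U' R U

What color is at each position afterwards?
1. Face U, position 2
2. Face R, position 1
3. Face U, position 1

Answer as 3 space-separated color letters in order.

After move 1 (U'): U=WWWW F=OOGG R=GGRR B=RRBB L=BBOO
After move 2 (R): R=RGRG U=WOWG F=OYGY D=YBYR B=WRWB
After move 3 (U): U=WWGO F=RGGY R=WRRG B=BBWB L=OYOO
Query 1: U[2] = G
Query 2: R[1] = R
Query 3: U[1] = W

Answer: G R W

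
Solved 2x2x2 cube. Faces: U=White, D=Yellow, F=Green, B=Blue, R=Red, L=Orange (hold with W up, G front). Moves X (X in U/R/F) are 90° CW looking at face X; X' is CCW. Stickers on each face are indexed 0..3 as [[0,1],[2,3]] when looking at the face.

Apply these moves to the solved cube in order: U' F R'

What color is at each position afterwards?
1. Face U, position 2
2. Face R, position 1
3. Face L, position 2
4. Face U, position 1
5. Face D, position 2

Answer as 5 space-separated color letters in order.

Answer: O R O B Y

Derivation:
After move 1 (U'): U=WWWW F=OOGG R=GGRR B=RRBB L=BBOO
After move 2 (F): F=GOGO U=WWOB R=WGWR D=RGYY L=BYOY
After move 3 (R'): R=GRWW U=WBOR F=GWGB D=ROYO B=YRGB
Query 1: U[2] = O
Query 2: R[1] = R
Query 3: L[2] = O
Query 4: U[1] = B
Query 5: D[2] = Y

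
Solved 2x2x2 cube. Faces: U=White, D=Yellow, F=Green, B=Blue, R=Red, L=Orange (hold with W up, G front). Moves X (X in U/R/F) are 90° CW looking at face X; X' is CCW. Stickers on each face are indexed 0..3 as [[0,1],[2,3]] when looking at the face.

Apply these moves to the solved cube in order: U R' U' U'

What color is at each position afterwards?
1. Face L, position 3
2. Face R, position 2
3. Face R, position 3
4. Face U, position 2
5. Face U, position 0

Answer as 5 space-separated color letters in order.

After move 1 (U): U=WWWW F=RRGG R=BBRR B=OOBB L=GGOO
After move 2 (R'): R=BRBR U=WBWO F=RWGW D=YRYG B=YOYB
After move 3 (U'): U=BOWW F=GGGW R=RWBR B=BRYB L=YOOO
After move 4 (U'): U=OWBW F=YOGW R=GGBR B=RWYB L=BROO
Query 1: L[3] = O
Query 2: R[2] = B
Query 3: R[3] = R
Query 4: U[2] = B
Query 5: U[0] = O

Answer: O B R B O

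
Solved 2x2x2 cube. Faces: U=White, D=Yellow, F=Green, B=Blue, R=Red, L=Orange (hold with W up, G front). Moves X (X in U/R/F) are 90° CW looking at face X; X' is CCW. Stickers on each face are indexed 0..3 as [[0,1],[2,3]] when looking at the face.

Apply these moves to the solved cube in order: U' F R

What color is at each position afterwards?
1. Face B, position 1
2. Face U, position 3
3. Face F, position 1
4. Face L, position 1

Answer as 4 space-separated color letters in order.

Answer: R O G Y

Derivation:
After move 1 (U'): U=WWWW F=OOGG R=GGRR B=RRBB L=BBOO
After move 2 (F): F=GOGO U=WWOB R=WGWR D=RGYY L=BYOY
After move 3 (R): R=WWRG U=WOOO F=GGGY D=RBYR B=BRWB
Query 1: B[1] = R
Query 2: U[3] = O
Query 3: F[1] = G
Query 4: L[1] = Y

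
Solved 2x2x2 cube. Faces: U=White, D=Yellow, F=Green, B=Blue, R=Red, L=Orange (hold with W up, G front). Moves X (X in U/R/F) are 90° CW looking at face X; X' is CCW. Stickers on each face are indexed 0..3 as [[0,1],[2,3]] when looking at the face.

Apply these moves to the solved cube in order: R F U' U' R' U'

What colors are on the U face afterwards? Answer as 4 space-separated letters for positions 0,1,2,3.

After move 1 (R): R=RRRR U=WGWG F=GYGY D=YBYB B=WBWB
After move 2 (F): F=GGYY U=WGOO R=WRGR D=RRYB L=OYOB
After move 3 (U'): U=GOWO F=OYYY R=GGGR B=WRWB L=WBOB
After move 4 (U'): U=OOGW F=WBYY R=OYGR B=GGWB L=WROB
After move 5 (R'): R=YROG U=OWGG F=WOYW D=RBYY B=BGRB
After move 6 (U'): U=WGOG F=WRYW R=WOOG B=YRRB L=BGOB
Query: U face = WGOG

Answer: W G O G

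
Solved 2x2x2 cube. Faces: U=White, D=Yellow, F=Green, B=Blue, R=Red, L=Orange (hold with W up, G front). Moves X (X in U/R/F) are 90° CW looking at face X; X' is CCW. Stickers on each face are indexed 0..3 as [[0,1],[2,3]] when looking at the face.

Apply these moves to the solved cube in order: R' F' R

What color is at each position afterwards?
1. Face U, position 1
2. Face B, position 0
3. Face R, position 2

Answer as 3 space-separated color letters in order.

After move 1 (R'): R=RRRR U=WBWB F=GWGW D=YGYG B=YBYB
After move 2 (F'): F=WWGG U=WBRR R=GRYR D=OOYG L=OBOW
After move 3 (R): R=YGRR U=WWRG F=WOGG D=OYYY B=RBBB
Query 1: U[1] = W
Query 2: B[0] = R
Query 3: R[2] = R

Answer: W R R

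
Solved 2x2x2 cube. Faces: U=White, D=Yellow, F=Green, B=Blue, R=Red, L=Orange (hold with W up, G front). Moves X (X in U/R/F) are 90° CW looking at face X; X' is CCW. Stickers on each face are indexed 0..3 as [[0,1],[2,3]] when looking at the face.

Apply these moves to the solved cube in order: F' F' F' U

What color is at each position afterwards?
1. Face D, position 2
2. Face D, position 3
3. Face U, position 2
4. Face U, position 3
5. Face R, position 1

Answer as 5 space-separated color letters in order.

Answer: Y Y O W B

Derivation:
After move 1 (F'): F=GGGG U=WWRR R=YRYR D=OOYY L=OWOW
After move 2 (F'): F=GGGG U=WWYY R=OROR D=WWYY L=OROR
After move 3 (F'): F=GGGG U=WWOO R=WRWR D=RRYY L=OYOY
After move 4 (U): U=OWOW F=WRGG R=BBWR B=OYBB L=GGOY
Query 1: D[2] = Y
Query 2: D[3] = Y
Query 3: U[2] = O
Query 4: U[3] = W
Query 5: R[1] = B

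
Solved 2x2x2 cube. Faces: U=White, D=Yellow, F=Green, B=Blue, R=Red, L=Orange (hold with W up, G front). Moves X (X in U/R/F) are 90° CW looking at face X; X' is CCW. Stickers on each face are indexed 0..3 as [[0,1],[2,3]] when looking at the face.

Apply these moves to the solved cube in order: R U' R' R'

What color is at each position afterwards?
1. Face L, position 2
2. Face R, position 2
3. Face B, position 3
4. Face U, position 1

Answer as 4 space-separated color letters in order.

Answer: O Y B B

Derivation:
After move 1 (R): R=RRRR U=WGWG F=GYGY D=YBYB B=WBWB
After move 2 (U'): U=GGWW F=OOGY R=GYRR B=RRWB L=WBOO
After move 3 (R'): R=YRGR U=GWWR F=OGGW D=YOYY B=BRBB
After move 4 (R'): R=RRYG U=GBWB F=OWGR D=YGYW B=YROB
Query 1: L[2] = O
Query 2: R[2] = Y
Query 3: B[3] = B
Query 4: U[1] = B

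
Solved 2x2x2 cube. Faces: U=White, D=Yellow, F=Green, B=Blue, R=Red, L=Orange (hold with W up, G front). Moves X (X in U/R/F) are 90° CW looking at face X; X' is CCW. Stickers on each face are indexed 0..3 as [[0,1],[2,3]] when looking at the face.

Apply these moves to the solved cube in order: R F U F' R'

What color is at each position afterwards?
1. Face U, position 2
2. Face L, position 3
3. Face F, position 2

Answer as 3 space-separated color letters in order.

After move 1 (R): R=RRRR U=WGWG F=GYGY D=YBYB B=WBWB
After move 2 (F): F=GGYY U=WGOO R=WRGR D=RRYB L=OYOB
After move 3 (U): U=OWOG F=WRYY R=WBGR B=OYWB L=GGOB
After move 4 (F'): F=RYWY U=OWWG R=RBRR D=GBYB L=GGOO
After move 5 (R'): R=BRRR U=OWWO F=RWWG D=GYYY B=BYBB
Query 1: U[2] = W
Query 2: L[3] = O
Query 3: F[2] = W

Answer: W O W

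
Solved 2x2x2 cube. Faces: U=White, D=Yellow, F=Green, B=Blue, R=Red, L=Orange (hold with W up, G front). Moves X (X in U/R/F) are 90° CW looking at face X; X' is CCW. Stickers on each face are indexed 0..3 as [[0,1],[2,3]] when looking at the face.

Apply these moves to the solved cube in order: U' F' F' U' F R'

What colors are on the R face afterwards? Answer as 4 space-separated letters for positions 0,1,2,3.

Answer: G R W Y

Derivation:
After move 1 (U'): U=WWWW F=OOGG R=GGRR B=RRBB L=BBOO
After move 2 (F'): F=OGOG U=WWGR R=YGYR D=BOYY L=BWOW
After move 3 (F'): F=GGOO U=WWYY R=OGBR D=WWYY L=BROG
After move 4 (U'): U=WYWY F=BROO R=GGBR B=OGBB L=RROG
After move 5 (F): F=OBOR U=WYGR R=WGYR D=BGYY L=RWOW
After move 6 (R'): R=GRWY U=WBGO F=OYOR D=BBYR B=YGGB
Query: R face = GRWY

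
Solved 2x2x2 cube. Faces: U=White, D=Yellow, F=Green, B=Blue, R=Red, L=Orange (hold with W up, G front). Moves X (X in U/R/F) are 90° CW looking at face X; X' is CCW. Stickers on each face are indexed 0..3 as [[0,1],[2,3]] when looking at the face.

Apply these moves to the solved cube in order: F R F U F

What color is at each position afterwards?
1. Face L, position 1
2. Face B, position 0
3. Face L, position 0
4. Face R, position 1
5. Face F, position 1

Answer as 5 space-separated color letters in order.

After move 1 (F): F=GGGG U=WWOO R=WRWR D=RRYY L=OYOY
After move 2 (R): R=WWRR U=WGOG F=GRGY D=RBYB B=OBWB
After move 3 (F): F=GGYR U=WGYY R=OWGR D=RWYB L=OROB
After move 4 (U): U=YWYG F=OWYR R=OBGR B=ORWB L=GGOB
After move 5 (F): F=YORW U=YWBG R=YBGR D=GOYB L=GROW
Query 1: L[1] = R
Query 2: B[0] = O
Query 3: L[0] = G
Query 4: R[1] = B
Query 5: F[1] = O

Answer: R O G B O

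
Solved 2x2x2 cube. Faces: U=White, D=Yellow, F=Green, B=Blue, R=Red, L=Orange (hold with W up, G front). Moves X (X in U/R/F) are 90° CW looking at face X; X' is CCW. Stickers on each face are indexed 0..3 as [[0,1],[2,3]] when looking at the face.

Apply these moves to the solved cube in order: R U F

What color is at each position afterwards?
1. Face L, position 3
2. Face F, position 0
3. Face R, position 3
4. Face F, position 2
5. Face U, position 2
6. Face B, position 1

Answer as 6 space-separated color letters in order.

After move 1 (R): R=RRRR U=WGWG F=GYGY D=YBYB B=WBWB
After move 2 (U): U=WWGG F=RRGY R=WBRR B=OOWB L=GYOO
After move 3 (F): F=GRYR U=WWOY R=GBGR D=RWYB L=GYOB
Query 1: L[3] = B
Query 2: F[0] = G
Query 3: R[3] = R
Query 4: F[2] = Y
Query 5: U[2] = O
Query 6: B[1] = O

Answer: B G R Y O O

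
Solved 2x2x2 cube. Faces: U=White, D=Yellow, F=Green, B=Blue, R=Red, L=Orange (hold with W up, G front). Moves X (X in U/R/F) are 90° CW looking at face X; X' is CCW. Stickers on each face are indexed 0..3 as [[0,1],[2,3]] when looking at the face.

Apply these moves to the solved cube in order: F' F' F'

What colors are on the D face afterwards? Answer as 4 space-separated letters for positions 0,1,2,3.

After move 1 (F'): F=GGGG U=WWRR R=YRYR D=OOYY L=OWOW
After move 2 (F'): F=GGGG U=WWYY R=OROR D=WWYY L=OROR
After move 3 (F'): F=GGGG U=WWOO R=WRWR D=RRYY L=OYOY
Query: D face = RRYY

Answer: R R Y Y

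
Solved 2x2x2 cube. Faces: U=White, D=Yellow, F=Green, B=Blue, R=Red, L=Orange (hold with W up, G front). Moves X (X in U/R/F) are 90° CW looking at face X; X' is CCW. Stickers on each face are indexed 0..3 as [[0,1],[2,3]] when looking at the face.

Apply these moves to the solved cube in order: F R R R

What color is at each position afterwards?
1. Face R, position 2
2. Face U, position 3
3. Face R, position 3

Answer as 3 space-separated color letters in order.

After move 1 (F): F=GGGG U=WWOO R=WRWR D=RRYY L=OYOY
After move 2 (R): R=WWRR U=WGOG F=GRGY D=RBYB B=OBWB
After move 3 (R): R=RWRW U=WROY F=GBGB D=RWYO B=GBGB
After move 4 (R): R=RRWW U=WBOB F=GWGO D=RGYG B=YBRB
Query 1: R[2] = W
Query 2: U[3] = B
Query 3: R[3] = W

Answer: W B W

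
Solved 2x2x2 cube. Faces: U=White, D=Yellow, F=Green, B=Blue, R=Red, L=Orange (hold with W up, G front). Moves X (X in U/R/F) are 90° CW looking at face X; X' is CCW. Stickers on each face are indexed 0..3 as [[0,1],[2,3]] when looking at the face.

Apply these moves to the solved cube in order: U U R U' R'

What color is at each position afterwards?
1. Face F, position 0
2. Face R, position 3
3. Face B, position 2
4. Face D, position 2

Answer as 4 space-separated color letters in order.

After move 1 (U): U=WWWW F=RRGG R=BBRR B=OOBB L=GGOO
After move 2 (U): U=WWWW F=BBGG R=OORR B=GGBB L=RROO
After move 3 (R): R=RORO U=WBWG F=BYGY D=YBYG B=WGWB
After move 4 (U'): U=BGWW F=RRGY R=BYRO B=ROWB L=WGOO
After move 5 (R'): R=YOBR U=BWWR F=RGGW D=YRYY B=GOBB
Query 1: F[0] = R
Query 2: R[3] = R
Query 3: B[2] = B
Query 4: D[2] = Y

Answer: R R B Y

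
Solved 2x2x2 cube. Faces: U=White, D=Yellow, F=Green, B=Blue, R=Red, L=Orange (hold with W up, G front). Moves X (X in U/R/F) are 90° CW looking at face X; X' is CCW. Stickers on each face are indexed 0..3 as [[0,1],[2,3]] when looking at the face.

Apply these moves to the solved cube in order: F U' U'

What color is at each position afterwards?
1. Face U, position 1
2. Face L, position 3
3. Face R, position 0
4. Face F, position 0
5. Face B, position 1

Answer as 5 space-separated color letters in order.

After move 1 (F): F=GGGG U=WWOO R=WRWR D=RRYY L=OYOY
After move 2 (U'): U=WOWO F=OYGG R=GGWR B=WRBB L=BBOY
After move 3 (U'): U=OOWW F=BBGG R=OYWR B=GGBB L=WROY
Query 1: U[1] = O
Query 2: L[3] = Y
Query 3: R[0] = O
Query 4: F[0] = B
Query 5: B[1] = G

Answer: O Y O B G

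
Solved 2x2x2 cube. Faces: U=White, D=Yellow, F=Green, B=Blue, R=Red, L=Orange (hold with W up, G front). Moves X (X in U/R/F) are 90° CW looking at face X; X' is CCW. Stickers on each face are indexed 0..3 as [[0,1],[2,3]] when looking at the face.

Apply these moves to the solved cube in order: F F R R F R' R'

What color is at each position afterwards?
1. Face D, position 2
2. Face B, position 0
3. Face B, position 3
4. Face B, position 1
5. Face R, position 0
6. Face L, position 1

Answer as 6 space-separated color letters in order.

Answer: Y B B B O W

Derivation:
After move 1 (F): F=GGGG U=WWOO R=WRWR D=RRYY L=OYOY
After move 2 (F): F=GGGG U=WWYY R=OROR D=WWYY L=OROR
After move 3 (R): R=OORR U=WGYG F=GWGY D=WBYB B=YBWB
After move 4 (R): R=RORO U=WWYY F=GBGB D=WWYY B=GBGB
After move 5 (F): F=GGBB U=WWRR R=YOYO D=RRYY L=OWOW
After move 6 (R'): R=OOYY U=WGRG F=GWBR D=RGYB B=YBRB
After move 7 (R'): R=OYOY U=WRRY F=GGBG D=RWYR B=BBGB
Query 1: D[2] = Y
Query 2: B[0] = B
Query 3: B[3] = B
Query 4: B[1] = B
Query 5: R[0] = O
Query 6: L[1] = W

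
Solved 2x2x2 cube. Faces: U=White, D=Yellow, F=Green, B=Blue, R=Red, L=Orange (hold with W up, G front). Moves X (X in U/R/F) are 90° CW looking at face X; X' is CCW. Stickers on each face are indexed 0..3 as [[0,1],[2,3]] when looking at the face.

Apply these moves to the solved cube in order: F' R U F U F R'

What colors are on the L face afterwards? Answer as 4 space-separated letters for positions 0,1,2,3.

Answer: G R O R

Derivation:
After move 1 (F'): F=GGGG U=WWRR R=YRYR D=OOYY L=OWOW
After move 2 (R): R=YYRR U=WGRG F=GOGY D=OBYB B=RBWB
After move 3 (U): U=RWGG F=YYGY R=RBRR B=OWWB L=GOOW
After move 4 (F): F=GYYY U=RWWO R=GBGR D=RRYB L=GOOB
After move 5 (U): U=WROW F=GBYY R=OWGR B=GOWB L=GYOB
After move 6 (F): F=YGYB U=WRBY R=OWWR D=GOYB L=GROR
After move 7 (R'): R=WROW U=WWBG F=YRYY D=GGYB B=BOOB
Query: L face = GROR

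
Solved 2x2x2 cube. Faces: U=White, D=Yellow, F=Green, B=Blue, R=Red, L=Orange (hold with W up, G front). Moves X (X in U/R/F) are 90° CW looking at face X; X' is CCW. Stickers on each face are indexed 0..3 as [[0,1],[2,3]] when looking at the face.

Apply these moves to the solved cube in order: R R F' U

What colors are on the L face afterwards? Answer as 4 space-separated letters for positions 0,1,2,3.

After move 1 (R): R=RRRR U=WGWG F=GYGY D=YBYB B=WBWB
After move 2 (R): R=RRRR U=WYWY F=GBGB D=YWYW B=GBGB
After move 3 (F'): F=BBGG U=WYRR R=WRYR D=OOYW L=OYOW
After move 4 (U): U=RWRY F=WRGG R=GBYR B=OYGB L=BBOW
Query: L face = BBOW

Answer: B B O W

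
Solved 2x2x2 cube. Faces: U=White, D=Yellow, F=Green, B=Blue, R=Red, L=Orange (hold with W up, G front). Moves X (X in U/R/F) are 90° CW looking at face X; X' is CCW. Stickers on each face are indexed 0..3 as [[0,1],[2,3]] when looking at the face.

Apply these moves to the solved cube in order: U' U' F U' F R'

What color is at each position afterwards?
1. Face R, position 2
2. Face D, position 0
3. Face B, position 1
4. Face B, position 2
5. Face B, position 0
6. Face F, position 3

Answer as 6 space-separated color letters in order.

After move 1 (U'): U=WWWW F=OOGG R=GGRR B=RRBB L=BBOO
After move 2 (U'): U=WWWW F=BBGG R=OORR B=GGBB L=RROO
After move 3 (F): F=GBGB U=WWOR R=WOWR D=ROYY L=RYOY
After move 4 (U'): U=WRWO F=RYGB R=GBWR B=WOBB L=GGOY
After move 5 (F): F=GRBY U=WRYG R=WBOR D=WGYY L=GROO
After move 6 (R'): R=BRWO U=WBYW F=GRBG D=WRYY B=YOGB
Query 1: R[2] = W
Query 2: D[0] = W
Query 3: B[1] = O
Query 4: B[2] = G
Query 5: B[0] = Y
Query 6: F[3] = G

Answer: W W O G Y G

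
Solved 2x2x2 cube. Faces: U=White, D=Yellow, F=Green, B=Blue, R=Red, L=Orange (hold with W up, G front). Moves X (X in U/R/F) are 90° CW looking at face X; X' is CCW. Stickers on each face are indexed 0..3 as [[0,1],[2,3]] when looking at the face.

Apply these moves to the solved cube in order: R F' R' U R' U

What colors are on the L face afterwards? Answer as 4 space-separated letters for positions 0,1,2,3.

After move 1 (R): R=RRRR U=WGWG F=GYGY D=YBYB B=WBWB
After move 2 (F'): F=YYGG U=WGRR R=BRYR D=OOYB L=OGOW
After move 3 (R'): R=RRBY U=WWRW F=YGGR D=OYYG B=BBOB
After move 4 (U): U=RWWW F=RRGR R=BBBY B=OGOB L=YGOW
After move 5 (R'): R=BYBB U=ROWO F=RWGW D=ORYR B=GGYB
After move 6 (U): U=WROO F=BYGW R=GGBB B=YGYB L=RWOW
Query: L face = RWOW

Answer: R W O W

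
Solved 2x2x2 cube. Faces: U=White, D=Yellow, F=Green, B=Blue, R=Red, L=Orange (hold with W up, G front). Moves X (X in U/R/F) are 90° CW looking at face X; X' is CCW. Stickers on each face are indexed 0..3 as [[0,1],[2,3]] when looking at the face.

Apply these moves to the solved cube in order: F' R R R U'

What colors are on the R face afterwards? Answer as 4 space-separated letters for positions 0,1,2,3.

Answer: G W Y Y

Derivation:
After move 1 (F'): F=GGGG U=WWRR R=YRYR D=OOYY L=OWOW
After move 2 (R): R=YYRR U=WGRG F=GOGY D=OBYB B=RBWB
After move 3 (R): R=RYRY U=WORY F=GBGB D=OWYR B=GBGB
After move 4 (R): R=RRYY U=WBRB F=GWGR D=OGYG B=YBOB
After move 5 (U'): U=BBWR F=OWGR R=GWYY B=RROB L=YBOW
Query: R face = GWYY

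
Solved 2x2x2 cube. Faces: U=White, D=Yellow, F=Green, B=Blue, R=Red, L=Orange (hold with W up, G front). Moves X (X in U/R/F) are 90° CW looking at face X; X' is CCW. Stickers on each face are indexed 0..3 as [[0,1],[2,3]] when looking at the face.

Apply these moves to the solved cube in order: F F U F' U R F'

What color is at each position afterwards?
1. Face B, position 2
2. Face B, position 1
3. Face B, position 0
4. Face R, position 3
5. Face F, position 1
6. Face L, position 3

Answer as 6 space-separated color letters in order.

After move 1 (F): F=GGGG U=WWOO R=WRWR D=RRYY L=OYOY
After move 2 (F): F=GGGG U=WWYY R=OROR D=WWYY L=OROR
After move 3 (U): U=YWYW F=ORGG R=BBOR B=ORBB L=GGOR
After move 4 (F'): F=RGOG U=YWBO R=WBWR D=GRYY L=GWOY
After move 5 (U): U=BYOW F=WBOG R=ORWR B=GWBB L=RGOY
After move 6 (R): R=WORR U=BBOG F=WROY D=GBYG B=WWYB
After move 7 (F'): F=RYWO U=BBWR R=BOGR D=GYYG L=RGOO
Query 1: B[2] = Y
Query 2: B[1] = W
Query 3: B[0] = W
Query 4: R[3] = R
Query 5: F[1] = Y
Query 6: L[3] = O

Answer: Y W W R Y O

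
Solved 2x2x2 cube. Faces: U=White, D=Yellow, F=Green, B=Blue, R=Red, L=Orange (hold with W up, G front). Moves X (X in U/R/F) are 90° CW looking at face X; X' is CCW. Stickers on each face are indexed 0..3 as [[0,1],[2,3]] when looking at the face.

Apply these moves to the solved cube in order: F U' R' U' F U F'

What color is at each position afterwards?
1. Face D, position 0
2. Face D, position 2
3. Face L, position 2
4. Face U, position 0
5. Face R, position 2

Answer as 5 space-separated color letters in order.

Answer: B Y O Y G

Derivation:
After move 1 (F): F=GGGG U=WWOO R=WRWR D=RRYY L=OYOY
After move 2 (U'): U=WOWO F=OYGG R=GGWR B=WRBB L=BBOY
After move 3 (R'): R=GRGW U=WBWW F=OOGO D=RYYG B=YRRB
After move 4 (U'): U=BWWW F=BBGO R=OOGW B=GRRB L=YROY
After move 5 (F): F=GBOB U=BWYR R=WOWW D=GOYG L=YROY
After move 6 (U): U=YBRW F=WOOB R=GRWW B=YRRB L=GBOY
After move 7 (F'): F=OBWO U=YBGW R=ORGW D=BYYG L=GWOR
Query 1: D[0] = B
Query 2: D[2] = Y
Query 3: L[2] = O
Query 4: U[0] = Y
Query 5: R[2] = G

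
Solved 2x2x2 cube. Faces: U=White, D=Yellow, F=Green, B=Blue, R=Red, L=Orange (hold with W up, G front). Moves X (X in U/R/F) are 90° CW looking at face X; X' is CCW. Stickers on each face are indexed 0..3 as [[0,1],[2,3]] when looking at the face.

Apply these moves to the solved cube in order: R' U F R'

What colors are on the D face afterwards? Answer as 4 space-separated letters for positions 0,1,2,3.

Answer: R R Y R

Derivation:
After move 1 (R'): R=RRRR U=WBWB F=GWGW D=YGYG B=YBYB
After move 2 (U): U=WWBB F=RRGW R=YBRR B=OOYB L=GWOO
After move 3 (F): F=GRWR U=WWOW R=BBBR D=RYYG L=GYOG
After move 4 (R'): R=BRBB U=WYOO F=GWWW D=RRYR B=GOYB
Query: D face = RRYR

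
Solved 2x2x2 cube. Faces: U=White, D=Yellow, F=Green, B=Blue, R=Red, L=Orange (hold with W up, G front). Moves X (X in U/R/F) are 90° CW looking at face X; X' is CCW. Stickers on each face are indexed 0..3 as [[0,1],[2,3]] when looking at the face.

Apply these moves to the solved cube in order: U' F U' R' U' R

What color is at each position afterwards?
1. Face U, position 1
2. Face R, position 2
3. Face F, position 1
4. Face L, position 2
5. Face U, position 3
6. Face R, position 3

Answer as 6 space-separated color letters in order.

After move 1 (U'): U=WWWW F=OOGG R=GGRR B=RRBB L=BBOO
After move 2 (F): F=GOGO U=WWOB R=WGWR D=RGYY L=BYOY
After move 3 (U'): U=WBWO F=BYGO R=GOWR B=WGBB L=RROY
After move 4 (R'): R=ORGW U=WBWW F=BBGO D=RYYO B=YGGB
After move 5 (U'): U=BWWW F=RRGO R=BBGW B=ORGB L=YGOY
After move 6 (R): R=GBWB U=BRWO F=RYGO D=RGYO B=WRWB
Query 1: U[1] = R
Query 2: R[2] = W
Query 3: F[1] = Y
Query 4: L[2] = O
Query 5: U[3] = O
Query 6: R[3] = B

Answer: R W Y O O B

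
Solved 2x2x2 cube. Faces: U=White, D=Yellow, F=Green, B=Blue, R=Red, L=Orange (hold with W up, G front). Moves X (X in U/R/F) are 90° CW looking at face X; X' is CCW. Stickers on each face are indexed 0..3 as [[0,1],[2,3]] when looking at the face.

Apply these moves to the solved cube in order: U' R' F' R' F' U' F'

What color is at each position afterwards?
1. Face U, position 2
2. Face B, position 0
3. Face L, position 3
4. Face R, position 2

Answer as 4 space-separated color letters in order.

After move 1 (U'): U=WWWW F=OOGG R=GGRR B=RRBB L=BBOO
After move 2 (R'): R=GRGR U=WBWR F=OWGW D=YOYG B=YRYB
After move 3 (F'): F=WWOG U=WBGG R=ORYR D=BOYG L=BROW
After move 4 (R'): R=RROY U=WYGY F=WBOG D=BWYG B=GROB
After move 5 (F'): F=BGWO U=WYRO R=WRBY D=RWYG L=BYOG
After move 6 (U'): U=YOWR F=BYWO R=BGBY B=WROB L=GROG
After move 7 (F'): F=YOBW U=YOBB R=WGRY D=RGYG L=GROW
Query 1: U[2] = B
Query 2: B[0] = W
Query 3: L[3] = W
Query 4: R[2] = R

Answer: B W W R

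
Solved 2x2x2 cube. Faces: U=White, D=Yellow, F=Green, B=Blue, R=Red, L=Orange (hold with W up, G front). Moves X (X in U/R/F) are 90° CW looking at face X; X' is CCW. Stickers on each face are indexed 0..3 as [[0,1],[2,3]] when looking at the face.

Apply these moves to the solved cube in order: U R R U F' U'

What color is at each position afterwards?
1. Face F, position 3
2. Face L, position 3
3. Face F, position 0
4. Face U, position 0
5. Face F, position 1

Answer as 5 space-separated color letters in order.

After move 1 (U): U=WWWW F=RRGG R=BBRR B=OOBB L=GGOO
After move 2 (R): R=RBRB U=WRWG F=RYGY D=YBYO B=WOWB
After move 3 (R): R=RRBB U=WYWY F=RBGO D=YWYW B=GORB
After move 4 (U): U=WWYY F=RRGO R=GOBB B=GGRB L=RBOO
After move 5 (F'): F=RORG U=WWGB R=WOYB D=BOYW L=RYOY
After move 6 (U'): U=WBWG F=RYRG R=ROYB B=WORB L=GGOY
Query 1: F[3] = G
Query 2: L[3] = Y
Query 3: F[0] = R
Query 4: U[0] = W
Query 5: F[1] = Y

Answer: G Y R W Y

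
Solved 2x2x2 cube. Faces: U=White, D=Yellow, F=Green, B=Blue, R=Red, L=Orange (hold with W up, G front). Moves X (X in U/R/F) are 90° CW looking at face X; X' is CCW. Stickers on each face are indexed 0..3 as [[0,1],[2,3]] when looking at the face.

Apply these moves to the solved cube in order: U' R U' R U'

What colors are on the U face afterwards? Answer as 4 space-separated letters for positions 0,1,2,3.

Answer: B Y O W

Derivation:
After move 1 (U'): U=WWWW F=OOGG R=GGRR B=RRBB L=BBOO
After move 2 (R): R=RGRG U=WOWG F=OYGY D=YBYR B=WRWB
After move 3 (U'): U=OGWW F=BBGY R=OYRG B=RGWB L=WROO
After move 4 (R): R=ROGY U=OBWY F=BBGR D=YWYR B=WGGB
After move 5 (U'): U=BYOW F=WRGR R=BBGY B=ROGB L=WGOO
Query: U face = BYOW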